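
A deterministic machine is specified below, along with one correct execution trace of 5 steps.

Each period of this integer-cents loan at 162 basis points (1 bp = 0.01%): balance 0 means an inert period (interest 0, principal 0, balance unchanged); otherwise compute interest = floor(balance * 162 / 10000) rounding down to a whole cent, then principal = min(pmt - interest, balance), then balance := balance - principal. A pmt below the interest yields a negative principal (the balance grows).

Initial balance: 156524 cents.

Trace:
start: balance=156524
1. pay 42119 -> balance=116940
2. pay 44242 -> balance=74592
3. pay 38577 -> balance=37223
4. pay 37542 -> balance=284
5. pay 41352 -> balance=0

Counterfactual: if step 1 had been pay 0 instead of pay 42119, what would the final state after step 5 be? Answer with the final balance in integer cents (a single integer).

(re-executing from step 1 with the substitution; state before step 1: balance=156524)
1. pay 0 -> balance=159059
2. pay 44242 -> balance=117393
3. pay 38577 -> balance=80717
4. pay 37542 -> balance=44482
5. pay 41352 -> balance=3850

3850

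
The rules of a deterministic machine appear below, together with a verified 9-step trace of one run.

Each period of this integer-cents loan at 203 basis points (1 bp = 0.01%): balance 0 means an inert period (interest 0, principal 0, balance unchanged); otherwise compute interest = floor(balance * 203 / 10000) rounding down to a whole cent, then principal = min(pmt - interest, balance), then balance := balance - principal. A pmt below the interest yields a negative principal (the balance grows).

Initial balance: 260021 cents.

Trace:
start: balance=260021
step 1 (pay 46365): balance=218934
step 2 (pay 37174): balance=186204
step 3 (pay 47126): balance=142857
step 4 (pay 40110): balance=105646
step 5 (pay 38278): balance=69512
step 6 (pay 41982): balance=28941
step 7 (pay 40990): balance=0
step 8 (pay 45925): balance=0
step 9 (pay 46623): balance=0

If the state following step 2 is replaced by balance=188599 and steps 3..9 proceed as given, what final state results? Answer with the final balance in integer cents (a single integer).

state after step 2 := balance=188599
step 3 (pay 47126): balance=145301
step 4 (pay 40110): balance=108140
step 5 (pay 38278): balance=72057
step 6 (pay 41982): balance=31537
step 7 (pay 40990): balance=0
step 8 (pay 45925): balance=0
step 9 (pay 46623): balance=0

0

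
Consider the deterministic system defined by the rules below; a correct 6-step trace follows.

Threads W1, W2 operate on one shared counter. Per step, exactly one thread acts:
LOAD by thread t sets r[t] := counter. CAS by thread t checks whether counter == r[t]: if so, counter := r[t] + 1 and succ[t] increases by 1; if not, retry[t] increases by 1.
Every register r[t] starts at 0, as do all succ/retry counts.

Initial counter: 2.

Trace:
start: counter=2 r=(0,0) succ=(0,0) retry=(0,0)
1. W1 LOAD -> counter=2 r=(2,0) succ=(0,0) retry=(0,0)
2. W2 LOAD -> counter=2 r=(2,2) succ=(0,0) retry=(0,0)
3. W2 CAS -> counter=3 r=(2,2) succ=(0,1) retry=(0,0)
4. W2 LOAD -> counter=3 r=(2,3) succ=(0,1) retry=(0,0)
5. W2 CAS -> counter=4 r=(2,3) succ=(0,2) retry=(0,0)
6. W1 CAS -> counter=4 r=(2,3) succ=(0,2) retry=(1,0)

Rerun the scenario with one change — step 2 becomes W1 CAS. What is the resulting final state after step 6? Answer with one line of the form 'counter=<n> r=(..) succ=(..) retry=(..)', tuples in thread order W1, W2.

(re-executing from step 2 with the substitution; state before step 2: counter=2 r=(2,0) succ=(0,0) retry=(0,0))
2. W1 CAS -> counter=3 r=(2,0) succ=(1,0) retry=(0,0)
3. W2 CAS -> counter=3 r=(2,0) succ=(1,0) retry=(0,1)
4. W2 LOAD -> counter=3 r=(2,3) succ=(1,0) retry=(0,1)
5. W2 CAS -> counter=4 r=(2,3) succ=(1,1) retry=(0,1)
6. W1 CAS -> counter=4 r=(2,3) succ=(1,1) retry=(1,1)

counter=4 r=(2,3) succ=(1,1) retry=(1,1)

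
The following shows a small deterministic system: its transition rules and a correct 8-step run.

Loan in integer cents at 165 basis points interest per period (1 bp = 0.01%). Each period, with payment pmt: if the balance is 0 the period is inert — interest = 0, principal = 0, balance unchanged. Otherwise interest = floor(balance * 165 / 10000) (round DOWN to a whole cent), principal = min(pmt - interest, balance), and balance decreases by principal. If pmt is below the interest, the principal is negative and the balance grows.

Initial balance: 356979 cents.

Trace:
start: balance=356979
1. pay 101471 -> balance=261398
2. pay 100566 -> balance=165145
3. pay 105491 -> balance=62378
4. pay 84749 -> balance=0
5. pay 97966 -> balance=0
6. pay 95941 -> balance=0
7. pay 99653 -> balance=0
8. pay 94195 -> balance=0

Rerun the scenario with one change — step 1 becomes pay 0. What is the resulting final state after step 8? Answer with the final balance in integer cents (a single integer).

(re-executing from step 1 with the substitution; state before step 1: balance=356979)
1. pay 0 -> balance=362869
2. pay 100566 -> balance=268290
3. pay 105491 -> balance=167225
4. pay 84749 -> balance=85235
5. pay 97966 -> balance=0
6. pay 95941 -> balance=0
7. pay 99653 -> balance=0
8. pay 94195 -> balance=0

0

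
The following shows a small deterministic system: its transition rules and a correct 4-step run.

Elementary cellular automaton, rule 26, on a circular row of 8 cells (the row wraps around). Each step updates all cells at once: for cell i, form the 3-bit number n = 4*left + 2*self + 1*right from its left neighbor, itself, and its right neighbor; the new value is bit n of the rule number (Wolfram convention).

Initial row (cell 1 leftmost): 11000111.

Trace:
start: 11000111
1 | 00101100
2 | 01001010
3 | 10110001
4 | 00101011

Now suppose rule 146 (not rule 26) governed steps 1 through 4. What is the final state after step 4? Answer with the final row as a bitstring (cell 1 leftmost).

01000100

(re-executing steps 1..4 under rule 146; state before step 1: 11000111)
1 | 10101011
2 | 00000001
3 | 10000010
4 | 01000100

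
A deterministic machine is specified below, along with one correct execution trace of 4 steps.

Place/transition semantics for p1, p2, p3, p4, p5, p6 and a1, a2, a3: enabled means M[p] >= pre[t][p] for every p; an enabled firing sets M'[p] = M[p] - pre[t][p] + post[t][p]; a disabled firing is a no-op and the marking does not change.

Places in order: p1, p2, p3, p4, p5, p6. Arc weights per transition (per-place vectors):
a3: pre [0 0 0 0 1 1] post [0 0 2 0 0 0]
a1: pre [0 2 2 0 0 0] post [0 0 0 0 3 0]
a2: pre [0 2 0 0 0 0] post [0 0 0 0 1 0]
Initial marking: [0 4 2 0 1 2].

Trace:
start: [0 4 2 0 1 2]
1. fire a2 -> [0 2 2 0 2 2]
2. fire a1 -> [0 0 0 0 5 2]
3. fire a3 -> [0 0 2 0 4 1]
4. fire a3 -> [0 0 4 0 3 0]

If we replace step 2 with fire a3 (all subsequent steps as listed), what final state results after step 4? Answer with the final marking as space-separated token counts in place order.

0 2 6 0 0 0

(re-executing from step 2 with the substitution; state before step 2: [0 2 2 0 2 2])
2. fire a3 -> [0 2 4 0 1 1]
3. fire a3 -> [0 2 6 0 0 0]
4. fire a3 -> [0 2 6 0 0 0]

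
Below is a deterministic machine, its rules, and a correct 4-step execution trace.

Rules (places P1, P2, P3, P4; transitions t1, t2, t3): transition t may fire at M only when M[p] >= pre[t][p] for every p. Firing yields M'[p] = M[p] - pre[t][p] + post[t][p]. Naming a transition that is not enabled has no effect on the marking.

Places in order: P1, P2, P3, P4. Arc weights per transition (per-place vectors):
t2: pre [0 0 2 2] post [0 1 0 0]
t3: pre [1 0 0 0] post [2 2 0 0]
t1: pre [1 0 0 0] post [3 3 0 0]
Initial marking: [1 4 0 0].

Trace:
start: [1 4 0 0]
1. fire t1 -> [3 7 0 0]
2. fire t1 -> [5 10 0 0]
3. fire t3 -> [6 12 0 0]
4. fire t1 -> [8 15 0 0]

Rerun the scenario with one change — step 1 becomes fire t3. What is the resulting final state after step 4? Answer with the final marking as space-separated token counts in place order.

7 14 0 0

(re-executing from step 1 with the substitution; state before step 1: [1 4 0 0])
1. fire t3 -> [2 6 0 0]
2. fire t1 -> [4 9 0 0]
3. fire t3 -> [5 11 0 0]
4. fire t1 -> [7 14 0 0]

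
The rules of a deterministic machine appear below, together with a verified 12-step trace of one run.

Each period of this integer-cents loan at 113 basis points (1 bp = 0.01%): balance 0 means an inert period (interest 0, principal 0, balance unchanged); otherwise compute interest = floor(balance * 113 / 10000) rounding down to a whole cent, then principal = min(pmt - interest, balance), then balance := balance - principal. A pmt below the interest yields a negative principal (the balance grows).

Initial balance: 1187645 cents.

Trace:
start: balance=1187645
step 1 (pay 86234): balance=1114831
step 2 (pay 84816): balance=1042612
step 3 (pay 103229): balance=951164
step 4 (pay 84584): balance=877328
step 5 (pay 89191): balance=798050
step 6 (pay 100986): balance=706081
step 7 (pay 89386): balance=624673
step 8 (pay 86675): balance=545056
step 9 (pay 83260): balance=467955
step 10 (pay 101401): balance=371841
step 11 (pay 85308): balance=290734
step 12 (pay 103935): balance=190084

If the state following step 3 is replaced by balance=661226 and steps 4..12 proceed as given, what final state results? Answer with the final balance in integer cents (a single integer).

0

state after step 3 := balance=661226
step 4 (pay 84584): balance=584113
step 5 (pay 89191): balance=501522
step 6 (pay 100986): balance=406203
step 7 (pay 89386): balance=321407
step 8 (pay 86675): balance=238363
step 9 (pay 83260): balance=157796
step 10 (pay 101401): balance=58178
step 11 (pay 85308): balance=0
step 12 (pay 103935): balance=0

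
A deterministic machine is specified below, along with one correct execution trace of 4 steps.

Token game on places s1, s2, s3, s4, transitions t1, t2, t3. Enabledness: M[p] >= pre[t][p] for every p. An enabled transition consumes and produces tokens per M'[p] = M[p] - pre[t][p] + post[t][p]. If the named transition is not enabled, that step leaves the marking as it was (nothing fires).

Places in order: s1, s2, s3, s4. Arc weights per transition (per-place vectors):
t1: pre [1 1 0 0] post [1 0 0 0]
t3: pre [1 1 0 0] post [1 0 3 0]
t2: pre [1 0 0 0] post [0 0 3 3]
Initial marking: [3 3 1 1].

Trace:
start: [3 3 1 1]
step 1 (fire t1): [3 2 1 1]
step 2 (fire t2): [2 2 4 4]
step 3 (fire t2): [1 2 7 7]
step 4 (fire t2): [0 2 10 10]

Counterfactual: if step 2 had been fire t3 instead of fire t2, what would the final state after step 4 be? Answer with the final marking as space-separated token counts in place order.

1 1 10 7

(re-executing from step 2 with the substitution; state before step 2: [3 2 1 1])
step 2 (fire t3): [3 1 4 1]
step 3 (fire t2): [2 1 7 4]
step 4 (fire t2): [1 1 10 7]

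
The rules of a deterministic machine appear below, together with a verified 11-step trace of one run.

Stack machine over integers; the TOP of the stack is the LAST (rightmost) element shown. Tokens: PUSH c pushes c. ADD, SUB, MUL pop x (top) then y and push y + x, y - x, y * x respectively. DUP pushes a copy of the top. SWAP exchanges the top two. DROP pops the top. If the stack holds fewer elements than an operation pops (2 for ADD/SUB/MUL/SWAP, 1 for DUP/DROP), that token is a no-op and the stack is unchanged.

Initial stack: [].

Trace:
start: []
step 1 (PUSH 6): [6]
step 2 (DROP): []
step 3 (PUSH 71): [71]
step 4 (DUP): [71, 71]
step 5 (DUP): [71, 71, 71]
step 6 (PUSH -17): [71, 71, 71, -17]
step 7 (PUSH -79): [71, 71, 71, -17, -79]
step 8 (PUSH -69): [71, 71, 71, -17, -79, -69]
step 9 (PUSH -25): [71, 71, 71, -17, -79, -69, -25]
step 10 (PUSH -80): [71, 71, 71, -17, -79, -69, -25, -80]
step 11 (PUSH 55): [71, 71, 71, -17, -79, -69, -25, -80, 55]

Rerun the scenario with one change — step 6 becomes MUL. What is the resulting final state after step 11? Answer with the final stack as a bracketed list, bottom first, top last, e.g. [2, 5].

(re-executing from step 6 with the substitution; state before step 6: [71, 71, 71])
step 6 (MUL): [71, 5041]
step 7 (PUSH -79): [71, 5041, -79]
step 8 (PUSH -69): [71, 5041, -79, -69]
step 9 (PUSH -25): [71, 5041, -79, -69, -25]
step 10 (PUSH -80): [71, 5041, -79, -69, -25, -80]
step 11 (PUSH 55): [71, 5041, -79, -69, -25, -80, 55]

[71, 5041, -79, -69, -25, -80, 55]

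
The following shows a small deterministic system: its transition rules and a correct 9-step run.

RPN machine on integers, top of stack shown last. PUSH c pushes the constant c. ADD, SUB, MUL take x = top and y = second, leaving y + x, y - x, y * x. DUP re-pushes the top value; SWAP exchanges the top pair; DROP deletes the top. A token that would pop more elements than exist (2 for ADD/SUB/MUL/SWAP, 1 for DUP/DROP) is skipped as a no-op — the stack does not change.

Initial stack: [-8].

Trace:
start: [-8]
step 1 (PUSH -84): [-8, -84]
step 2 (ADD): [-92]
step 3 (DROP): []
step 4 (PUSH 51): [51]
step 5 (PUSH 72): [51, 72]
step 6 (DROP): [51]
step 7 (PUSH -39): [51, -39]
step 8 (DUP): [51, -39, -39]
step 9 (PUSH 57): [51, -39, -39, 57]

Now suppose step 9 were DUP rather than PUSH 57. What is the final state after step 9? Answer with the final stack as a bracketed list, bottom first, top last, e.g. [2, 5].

[51, -39, -39, -39]

(re-executing from step 9 with the substitution; state before step 9: [51, -39, -39])
step 9 (DUP): [51, -39, -39, -39]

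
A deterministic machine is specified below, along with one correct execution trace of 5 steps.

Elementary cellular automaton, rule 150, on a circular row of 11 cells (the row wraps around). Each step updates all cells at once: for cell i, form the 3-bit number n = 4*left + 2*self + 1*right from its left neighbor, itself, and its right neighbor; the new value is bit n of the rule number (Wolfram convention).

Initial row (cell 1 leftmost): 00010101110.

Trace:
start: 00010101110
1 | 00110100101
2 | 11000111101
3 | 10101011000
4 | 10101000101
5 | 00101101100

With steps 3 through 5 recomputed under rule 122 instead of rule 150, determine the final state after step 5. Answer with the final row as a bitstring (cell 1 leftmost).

00000000111

(re-executing steps 3..5 under rule 122; state before step 3: 11000111101)
3 | 01101100111
4 | 11111111101
5 | 00000000111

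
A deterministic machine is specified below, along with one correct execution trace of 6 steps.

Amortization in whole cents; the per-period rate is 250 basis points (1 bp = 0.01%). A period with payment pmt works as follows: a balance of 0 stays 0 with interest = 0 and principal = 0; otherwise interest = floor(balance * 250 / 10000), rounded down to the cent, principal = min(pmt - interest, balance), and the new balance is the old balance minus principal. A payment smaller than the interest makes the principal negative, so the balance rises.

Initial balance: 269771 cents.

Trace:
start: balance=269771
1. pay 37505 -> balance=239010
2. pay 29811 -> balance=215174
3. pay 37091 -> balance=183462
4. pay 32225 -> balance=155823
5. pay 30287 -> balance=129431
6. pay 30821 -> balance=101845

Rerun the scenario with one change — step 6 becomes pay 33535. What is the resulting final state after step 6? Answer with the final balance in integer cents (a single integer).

99131

(re-executing from step 6 with the substitution; state before step 6: balance=129431)
6. pay 33535 -> balance=99131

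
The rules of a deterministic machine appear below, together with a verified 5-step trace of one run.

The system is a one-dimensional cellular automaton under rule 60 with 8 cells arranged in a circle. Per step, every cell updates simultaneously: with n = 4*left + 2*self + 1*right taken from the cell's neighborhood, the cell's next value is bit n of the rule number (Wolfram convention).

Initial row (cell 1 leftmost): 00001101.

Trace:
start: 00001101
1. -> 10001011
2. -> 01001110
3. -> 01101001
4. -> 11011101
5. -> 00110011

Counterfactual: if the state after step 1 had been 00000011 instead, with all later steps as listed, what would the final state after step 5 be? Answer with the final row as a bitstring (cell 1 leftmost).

state after step 1 := 00000011
2. -> 10000010
3. -> 11000011
4. -> 00100010
5. -> 00110011

00110011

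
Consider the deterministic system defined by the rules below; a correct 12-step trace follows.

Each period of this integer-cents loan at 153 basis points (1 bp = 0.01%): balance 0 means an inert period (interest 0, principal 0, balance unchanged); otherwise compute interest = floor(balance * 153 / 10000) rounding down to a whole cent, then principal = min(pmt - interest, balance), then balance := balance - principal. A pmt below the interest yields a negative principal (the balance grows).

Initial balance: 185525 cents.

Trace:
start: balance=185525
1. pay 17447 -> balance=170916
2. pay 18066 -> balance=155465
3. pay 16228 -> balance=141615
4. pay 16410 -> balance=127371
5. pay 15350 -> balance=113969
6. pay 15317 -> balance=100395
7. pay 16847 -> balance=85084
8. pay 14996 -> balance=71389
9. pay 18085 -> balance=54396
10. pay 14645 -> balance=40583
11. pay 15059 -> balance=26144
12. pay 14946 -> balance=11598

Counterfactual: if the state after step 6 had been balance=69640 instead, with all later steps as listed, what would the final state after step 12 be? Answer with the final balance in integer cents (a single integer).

state after step 6 := balance=69640
7. pay 16847 -> balance=53858
8. pay 14996 -> balance=39686
9. pay 18085 -> balance=22208
10. pay 14645 -> balance=7902
11. pay 15059 -> balance=0
12. pay 14946 -> balance=0

0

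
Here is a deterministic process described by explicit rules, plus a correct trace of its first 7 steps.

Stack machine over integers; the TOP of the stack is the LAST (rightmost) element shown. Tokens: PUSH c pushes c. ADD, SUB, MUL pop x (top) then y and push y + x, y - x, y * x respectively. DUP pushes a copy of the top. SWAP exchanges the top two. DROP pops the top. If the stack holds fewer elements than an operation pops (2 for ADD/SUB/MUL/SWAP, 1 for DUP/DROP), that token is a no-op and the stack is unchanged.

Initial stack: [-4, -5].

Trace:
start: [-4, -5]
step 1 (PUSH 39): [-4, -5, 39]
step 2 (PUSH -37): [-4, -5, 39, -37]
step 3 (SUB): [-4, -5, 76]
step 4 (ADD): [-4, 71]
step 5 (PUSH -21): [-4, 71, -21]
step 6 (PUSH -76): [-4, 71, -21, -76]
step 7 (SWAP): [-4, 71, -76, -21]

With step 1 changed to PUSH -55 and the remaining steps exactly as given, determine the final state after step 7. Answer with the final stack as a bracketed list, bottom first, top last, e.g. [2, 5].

(re-executing from step 1 with the substitution; state before step 1: [-4, -5])
step 1 (PUSH -55): [-4, -5, -55]
step 2 (PUSH -37): [-4, -5, -55, -37]
step 3 (SUB): [-4, -5, -18]
step 4 (ADD): [-4, -23]
step 5 (PUSH -21): [-4, -23, -21]
step 6 (PUSH -76): [-4, -23, -21, -76]
step 7 (SWAP): [-4, -23, -76, -21]

[-4, -23, -76, -21]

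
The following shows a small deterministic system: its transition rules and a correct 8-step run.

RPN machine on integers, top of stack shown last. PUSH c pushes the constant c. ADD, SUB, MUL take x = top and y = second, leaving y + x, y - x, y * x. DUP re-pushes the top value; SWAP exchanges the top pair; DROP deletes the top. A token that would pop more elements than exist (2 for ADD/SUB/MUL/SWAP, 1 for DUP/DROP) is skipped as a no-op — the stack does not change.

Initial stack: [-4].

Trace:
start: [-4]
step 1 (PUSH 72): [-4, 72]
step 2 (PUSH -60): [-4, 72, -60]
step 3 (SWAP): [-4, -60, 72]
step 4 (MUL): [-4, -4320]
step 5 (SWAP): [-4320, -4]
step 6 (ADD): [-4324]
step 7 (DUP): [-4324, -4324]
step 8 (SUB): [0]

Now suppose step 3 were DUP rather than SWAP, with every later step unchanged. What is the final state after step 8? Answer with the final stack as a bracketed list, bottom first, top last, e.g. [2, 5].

(re-executing from step 3 with the substitution; state before step 3: [-4, 72, -60])
step 3 (DUP): [-4, 72, -60, -60]
step 4 (MUL): [-4, 72, 3600]
step 5 (SWAP): [-4, 3600, 72]
step 6 (ADD): [-4, 3672]
step 7 (DUP): [-4, 3672, 3672]
step 8 (SUB): [-4, 0]

[-4, 0]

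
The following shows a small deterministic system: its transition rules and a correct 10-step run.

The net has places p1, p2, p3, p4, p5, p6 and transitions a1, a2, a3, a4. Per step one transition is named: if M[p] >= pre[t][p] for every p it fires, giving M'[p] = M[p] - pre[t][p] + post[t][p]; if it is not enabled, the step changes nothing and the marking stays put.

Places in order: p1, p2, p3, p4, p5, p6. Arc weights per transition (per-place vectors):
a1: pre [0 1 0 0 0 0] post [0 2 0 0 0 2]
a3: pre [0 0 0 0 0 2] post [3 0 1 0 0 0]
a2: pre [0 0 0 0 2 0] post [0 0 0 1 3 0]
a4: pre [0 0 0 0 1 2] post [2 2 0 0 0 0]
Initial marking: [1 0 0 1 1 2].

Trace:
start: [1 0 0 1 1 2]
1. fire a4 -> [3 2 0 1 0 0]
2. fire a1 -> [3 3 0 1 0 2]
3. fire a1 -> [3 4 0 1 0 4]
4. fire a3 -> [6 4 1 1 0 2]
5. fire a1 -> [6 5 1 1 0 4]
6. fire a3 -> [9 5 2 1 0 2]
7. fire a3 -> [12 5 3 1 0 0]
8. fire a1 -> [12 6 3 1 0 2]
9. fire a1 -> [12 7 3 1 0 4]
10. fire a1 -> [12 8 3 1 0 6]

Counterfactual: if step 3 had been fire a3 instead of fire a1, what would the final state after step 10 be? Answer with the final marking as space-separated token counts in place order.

9 7 2 1 0 6

(re-executing from step 3 with the substitution; state before step 3: [3 3 0 1 0 2])
3. fire a3 -> [6 3 1 1 0 0]
4. fire a3 -> [6 3 1 1 0 0]
5. fire a1 -> [6 4 1 1 0 2]
6. fire a3 -> [9 4 2 1 0 0]
7. fire a3 -> [9 4 2 1 0 0]
8. fire a1 -> [9 5 2 1 0 2]
9. fire a1 -> [9 6 2 1 0 4]
10. fire a1 -> [9 7 2 1 0 6]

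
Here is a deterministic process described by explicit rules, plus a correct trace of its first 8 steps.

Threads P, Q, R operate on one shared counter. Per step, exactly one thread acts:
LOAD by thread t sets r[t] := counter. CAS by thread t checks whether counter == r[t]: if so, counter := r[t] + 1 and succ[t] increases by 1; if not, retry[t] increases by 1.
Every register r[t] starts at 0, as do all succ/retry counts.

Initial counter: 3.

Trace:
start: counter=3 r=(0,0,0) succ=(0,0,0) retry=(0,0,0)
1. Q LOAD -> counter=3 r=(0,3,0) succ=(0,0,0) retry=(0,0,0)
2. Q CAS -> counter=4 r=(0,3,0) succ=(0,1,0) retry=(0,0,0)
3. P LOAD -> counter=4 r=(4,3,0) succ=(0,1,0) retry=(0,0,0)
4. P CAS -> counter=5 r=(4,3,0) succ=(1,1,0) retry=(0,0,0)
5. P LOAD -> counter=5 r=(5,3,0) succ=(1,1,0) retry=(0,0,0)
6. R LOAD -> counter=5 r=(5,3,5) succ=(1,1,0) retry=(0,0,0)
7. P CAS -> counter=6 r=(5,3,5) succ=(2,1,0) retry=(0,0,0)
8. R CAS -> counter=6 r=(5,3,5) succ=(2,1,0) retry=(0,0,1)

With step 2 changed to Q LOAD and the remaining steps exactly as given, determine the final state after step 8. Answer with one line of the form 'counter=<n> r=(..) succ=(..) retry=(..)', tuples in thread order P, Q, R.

counter=5 r=(4,3,4) succ=(2,0,0) retry=(0,0,1)

(re-executing from step 2 with the substitution; state before step 2: counter=3 r=(0,3,0) succ=(0,0,0) retry=(0,0,0))
2. Q LOAD -> counter=3 r=(0,3,0) succ=(0,0,0) retry=(0,0,0)
3. P LOAD -> counter=3 r=(3,3,0) succ=(0,0,0) retry=(0,0,0)
4. P CAS -> counter=4 r=(3,3,0) succ=(1,0,0) retry=(0,0,0)
5. P LOAD -> counter=4 r=(4,3,0) succ=(1,0,0) retry=(0,0,0)
6. R LOAD -> counter=4 r=(4,3,4) succ=(1,0,0) retry=(0,0,0)
7. P CAS -> counter=5 r=(4,3,4) succ=(2,0,0) retry=(0,0,0)
8. R CAS -> counter=5 r=(4,3,4) succ=(2,0,0) retry=(0,0,1)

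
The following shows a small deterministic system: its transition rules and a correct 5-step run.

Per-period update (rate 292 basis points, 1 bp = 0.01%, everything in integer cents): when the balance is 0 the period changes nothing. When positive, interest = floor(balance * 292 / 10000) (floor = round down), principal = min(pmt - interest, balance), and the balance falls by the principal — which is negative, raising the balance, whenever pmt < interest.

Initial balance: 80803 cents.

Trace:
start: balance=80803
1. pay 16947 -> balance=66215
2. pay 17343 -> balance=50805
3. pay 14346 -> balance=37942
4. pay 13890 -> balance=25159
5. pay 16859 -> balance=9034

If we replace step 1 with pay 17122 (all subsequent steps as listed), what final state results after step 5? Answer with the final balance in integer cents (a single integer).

(re-executing from step 1 with the substitution; state before step 1: balance=80803)
1. pay 17122 -> balance=66040
2. pay 17343 -> balance=50625
3. pay 14346 -> balance=37757
4. pay 13890 -> balance=24969
5. pay 16859 -> balance=8839

8839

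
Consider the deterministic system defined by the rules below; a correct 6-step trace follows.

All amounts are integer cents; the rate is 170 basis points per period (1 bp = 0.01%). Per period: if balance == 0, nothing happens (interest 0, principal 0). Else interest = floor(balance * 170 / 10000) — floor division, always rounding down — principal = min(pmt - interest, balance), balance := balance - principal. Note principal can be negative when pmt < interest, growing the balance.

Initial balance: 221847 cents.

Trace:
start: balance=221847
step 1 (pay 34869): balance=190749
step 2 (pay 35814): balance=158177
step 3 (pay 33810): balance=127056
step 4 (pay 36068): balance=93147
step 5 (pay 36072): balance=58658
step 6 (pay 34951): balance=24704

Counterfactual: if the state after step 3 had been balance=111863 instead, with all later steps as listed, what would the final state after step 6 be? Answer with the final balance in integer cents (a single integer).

state after step 3 := balance=111863
step 4 (pay 36068): balance=77696
step 5 (pay 36072): balance=42944
step 6 (pay 34951): balance=8723

8723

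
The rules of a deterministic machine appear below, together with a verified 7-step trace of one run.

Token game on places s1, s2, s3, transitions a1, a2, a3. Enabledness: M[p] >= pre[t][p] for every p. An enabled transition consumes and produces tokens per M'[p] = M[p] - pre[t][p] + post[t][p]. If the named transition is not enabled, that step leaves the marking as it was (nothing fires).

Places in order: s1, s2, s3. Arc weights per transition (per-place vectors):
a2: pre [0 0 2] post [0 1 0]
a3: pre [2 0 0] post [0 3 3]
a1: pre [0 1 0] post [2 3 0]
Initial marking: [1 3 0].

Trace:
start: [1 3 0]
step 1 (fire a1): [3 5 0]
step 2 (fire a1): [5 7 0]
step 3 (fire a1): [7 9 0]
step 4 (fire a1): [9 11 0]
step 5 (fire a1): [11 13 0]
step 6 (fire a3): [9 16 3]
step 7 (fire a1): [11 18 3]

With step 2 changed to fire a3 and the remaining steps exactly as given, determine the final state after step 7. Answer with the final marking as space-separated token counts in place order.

7 19 6

(re-executing from step 2 with the substitution; state before step 2: [3 5 0])
step 2 (fire a3): [1 8 3]
step 3 (fire a1): [3 10 3]
step 4 (fire a1): [5 12 3]
step 5 (fire a1): [7 14 3]
step 6 (fire a3): [5 17 6]
step 7 (fire a1): [7 19 6]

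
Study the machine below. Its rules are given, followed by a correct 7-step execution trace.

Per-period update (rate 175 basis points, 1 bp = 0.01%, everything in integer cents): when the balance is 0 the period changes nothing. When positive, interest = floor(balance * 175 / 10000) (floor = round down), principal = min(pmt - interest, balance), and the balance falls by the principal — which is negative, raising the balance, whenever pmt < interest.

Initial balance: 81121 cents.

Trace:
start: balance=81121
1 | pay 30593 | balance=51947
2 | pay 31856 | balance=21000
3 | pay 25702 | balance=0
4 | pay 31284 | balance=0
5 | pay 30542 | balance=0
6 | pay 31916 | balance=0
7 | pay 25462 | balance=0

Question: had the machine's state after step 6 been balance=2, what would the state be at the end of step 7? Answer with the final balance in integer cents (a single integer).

state after step 6 := balance=2
7 | pay 25462 | balance=0

0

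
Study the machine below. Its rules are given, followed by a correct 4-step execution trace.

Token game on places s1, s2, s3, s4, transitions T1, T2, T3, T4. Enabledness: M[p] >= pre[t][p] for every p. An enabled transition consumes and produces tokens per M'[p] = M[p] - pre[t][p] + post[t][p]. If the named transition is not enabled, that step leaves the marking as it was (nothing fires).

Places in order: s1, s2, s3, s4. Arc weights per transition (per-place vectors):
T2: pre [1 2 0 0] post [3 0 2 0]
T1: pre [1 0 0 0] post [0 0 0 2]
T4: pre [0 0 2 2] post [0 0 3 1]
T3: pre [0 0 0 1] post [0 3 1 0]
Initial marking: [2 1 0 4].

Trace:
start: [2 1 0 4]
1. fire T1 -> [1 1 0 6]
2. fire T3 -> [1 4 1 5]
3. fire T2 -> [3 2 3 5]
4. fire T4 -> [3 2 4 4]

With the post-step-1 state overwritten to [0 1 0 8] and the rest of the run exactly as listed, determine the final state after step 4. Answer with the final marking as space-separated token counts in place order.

state after step 1 := [0 1 0 8]
2. fire T3 -> [0 4 1 7]
3. fire T2 -> [0 4 1 7]
4. fire T4 -> [0 4 1 7]

0 4 1 7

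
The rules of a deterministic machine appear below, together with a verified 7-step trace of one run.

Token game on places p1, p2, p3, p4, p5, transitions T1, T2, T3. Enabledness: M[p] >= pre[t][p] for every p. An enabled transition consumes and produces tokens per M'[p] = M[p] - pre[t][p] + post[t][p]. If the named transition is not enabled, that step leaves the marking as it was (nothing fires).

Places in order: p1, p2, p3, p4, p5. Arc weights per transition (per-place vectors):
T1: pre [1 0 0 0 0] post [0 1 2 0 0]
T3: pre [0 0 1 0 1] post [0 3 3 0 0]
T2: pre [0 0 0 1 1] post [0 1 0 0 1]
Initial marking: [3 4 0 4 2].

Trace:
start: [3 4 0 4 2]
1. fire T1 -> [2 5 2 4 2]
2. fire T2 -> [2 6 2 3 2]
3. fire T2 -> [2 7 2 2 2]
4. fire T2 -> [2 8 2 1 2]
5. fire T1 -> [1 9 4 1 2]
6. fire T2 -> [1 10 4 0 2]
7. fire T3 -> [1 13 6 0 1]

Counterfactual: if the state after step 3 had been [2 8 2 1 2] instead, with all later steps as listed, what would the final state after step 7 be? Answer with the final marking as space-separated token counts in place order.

1 13 6 0 1

state after step 3 := [2 8 2 1 2]
4. fire T2 -> [2 9 2 0 2]
5. fire T1 -> [1 10 4 0 2]
6. fire T2 -> [1 10 4 0 2]
7. fire T3 -> [1 13 6 0 1]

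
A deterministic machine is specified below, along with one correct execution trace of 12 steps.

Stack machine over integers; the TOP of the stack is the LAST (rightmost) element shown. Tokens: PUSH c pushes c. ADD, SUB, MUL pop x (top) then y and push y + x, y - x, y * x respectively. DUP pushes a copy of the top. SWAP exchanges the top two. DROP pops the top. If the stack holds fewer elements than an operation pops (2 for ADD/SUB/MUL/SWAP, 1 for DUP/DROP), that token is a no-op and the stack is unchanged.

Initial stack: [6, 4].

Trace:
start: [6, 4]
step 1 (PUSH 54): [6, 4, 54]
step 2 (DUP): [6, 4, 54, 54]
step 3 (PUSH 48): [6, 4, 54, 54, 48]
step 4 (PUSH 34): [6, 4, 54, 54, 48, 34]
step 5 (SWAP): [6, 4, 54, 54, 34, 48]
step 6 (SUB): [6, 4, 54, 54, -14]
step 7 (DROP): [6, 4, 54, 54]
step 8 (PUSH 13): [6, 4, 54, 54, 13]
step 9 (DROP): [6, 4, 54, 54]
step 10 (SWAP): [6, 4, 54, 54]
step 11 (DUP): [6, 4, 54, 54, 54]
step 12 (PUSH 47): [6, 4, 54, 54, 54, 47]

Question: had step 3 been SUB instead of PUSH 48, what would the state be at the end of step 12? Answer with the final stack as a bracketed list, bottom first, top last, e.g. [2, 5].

(re-executing from step 3 with the substitution; state before step 3: [6, 4, 54, 54])
step 3 (SUB): [6, 4, 0]
step 4 (PUSH 34): [6, 4, 0, 34]
step 5 (SWAP): [6, 4, 34, 0]
step 6 (SUB): [6, 4, 34]
step 7 (DROP): [6, 4]
step 8 (PUSH 13): [6, 4, 13]
step 9 (DROP): [6, 4]
step 10 (SWAP): [4, 6]
step 11 (DUP): [4, 6, 6]
step 12 (PUSH 47): [4, 6, 6, 47]

[4, 6, 6, 47]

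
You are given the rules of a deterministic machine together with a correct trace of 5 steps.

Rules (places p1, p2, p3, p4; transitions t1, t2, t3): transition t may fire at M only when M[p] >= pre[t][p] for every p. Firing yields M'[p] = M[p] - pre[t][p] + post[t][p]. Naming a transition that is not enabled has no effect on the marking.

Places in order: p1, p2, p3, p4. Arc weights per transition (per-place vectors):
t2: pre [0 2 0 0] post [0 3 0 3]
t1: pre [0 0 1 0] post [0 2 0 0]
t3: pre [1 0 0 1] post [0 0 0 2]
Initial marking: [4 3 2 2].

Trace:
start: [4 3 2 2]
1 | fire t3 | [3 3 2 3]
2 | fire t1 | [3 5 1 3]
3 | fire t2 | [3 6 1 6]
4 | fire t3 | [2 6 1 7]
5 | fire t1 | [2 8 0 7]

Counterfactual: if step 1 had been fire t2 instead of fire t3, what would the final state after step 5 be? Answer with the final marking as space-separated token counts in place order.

3 9 0 9

(re-executing from step 1 with the substitution; state before step 1: [4 3 2 2])
1 | fire t2 | [4 4 2 5]
2 | fire t1 | [4 6 1 5]
3 | fire t2 | [4 7 1 8]
4 | fire t3 | [3 7 1 9]
5 | fire t1 | [3 9 0 9]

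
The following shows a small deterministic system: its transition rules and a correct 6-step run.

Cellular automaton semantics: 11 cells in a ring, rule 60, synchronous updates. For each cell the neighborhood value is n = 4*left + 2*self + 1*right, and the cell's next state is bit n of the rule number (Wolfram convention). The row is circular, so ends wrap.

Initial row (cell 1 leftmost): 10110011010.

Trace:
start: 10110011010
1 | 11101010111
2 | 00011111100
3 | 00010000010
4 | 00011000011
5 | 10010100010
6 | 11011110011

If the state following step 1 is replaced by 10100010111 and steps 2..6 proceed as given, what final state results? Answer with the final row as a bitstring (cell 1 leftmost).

10110100101

state after step 1 := 10100010111
2 | 01110011100
3 | 01001010010
4 | 01101111011
5 | 11011000110
6 | 10110100101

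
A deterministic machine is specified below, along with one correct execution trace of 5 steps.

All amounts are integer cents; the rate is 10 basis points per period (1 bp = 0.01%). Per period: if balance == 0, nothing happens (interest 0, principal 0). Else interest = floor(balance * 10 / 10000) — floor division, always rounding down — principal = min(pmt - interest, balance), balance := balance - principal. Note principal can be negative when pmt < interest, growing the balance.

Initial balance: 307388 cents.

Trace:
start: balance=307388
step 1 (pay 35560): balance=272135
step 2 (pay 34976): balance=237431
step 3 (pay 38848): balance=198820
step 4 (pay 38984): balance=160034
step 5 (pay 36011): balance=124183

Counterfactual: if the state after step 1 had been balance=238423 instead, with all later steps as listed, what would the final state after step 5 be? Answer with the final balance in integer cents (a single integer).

90336

state after step 1 := balance=238423
step 2 (pay 34976): balance=203685
step 3 (pay 38848): balance=165040
step 4 (pay 38984): balance=126221
step 5 (pay 36011): balance=90336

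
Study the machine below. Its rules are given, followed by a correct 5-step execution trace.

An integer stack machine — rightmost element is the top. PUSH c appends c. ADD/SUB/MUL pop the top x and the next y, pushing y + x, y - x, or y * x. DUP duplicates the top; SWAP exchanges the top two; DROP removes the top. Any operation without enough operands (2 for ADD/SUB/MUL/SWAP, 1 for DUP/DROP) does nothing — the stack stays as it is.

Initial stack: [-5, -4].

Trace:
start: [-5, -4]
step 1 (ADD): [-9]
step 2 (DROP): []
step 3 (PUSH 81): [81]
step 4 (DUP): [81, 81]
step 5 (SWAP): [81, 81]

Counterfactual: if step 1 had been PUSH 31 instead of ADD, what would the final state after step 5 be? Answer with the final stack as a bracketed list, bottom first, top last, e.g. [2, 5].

(re-executing from step 1 with the substitution; state before step 1: [-5, -4])
step 1 (PUSH 31): [-5, -4, 31]
step 2 (DROP): [-5, -4]
step 3 (PUSH 81): [-5, -4, 81]
step 4 (DUP): [-5, -4, 81, 81]
step 5 (SWAP): [-5, -4, 81, 81]

[-5, -4, 81, 81]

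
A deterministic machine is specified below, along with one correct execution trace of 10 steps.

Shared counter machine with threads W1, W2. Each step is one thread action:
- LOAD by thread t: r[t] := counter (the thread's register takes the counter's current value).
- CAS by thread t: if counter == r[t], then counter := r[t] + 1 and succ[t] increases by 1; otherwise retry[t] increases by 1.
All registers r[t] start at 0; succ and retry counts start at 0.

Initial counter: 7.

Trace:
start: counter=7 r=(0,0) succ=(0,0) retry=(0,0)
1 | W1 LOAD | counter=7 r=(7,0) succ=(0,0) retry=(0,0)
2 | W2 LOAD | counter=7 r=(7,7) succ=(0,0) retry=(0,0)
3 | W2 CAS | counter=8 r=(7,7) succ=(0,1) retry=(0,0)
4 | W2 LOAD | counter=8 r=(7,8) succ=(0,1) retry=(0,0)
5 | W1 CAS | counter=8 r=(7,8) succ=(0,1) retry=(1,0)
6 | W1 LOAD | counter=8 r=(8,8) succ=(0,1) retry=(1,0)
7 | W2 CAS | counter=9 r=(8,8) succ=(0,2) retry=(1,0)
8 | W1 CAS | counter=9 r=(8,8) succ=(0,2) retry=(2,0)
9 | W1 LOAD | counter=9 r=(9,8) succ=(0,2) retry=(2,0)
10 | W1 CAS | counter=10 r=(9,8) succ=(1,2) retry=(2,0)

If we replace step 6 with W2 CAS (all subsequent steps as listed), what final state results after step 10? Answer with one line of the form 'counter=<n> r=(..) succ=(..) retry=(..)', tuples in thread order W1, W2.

counter=10 r=(9,8) succ=(1,2) retry=(2,1)

(re-executing from step 6 with the substitution; state before step 6: counter=8 r=(7,8) succ=(0,1) retry=(1,0))
6 | W2 CAS | counter=9 r=(7,8) succ=(0,2) retry=(1,0)
7 | W2 CAS | counter=9 r=(7,8) succ=(0,2) retry=(1,1)
8 | W1 CAS | counter=9 r=(7,8) succ=(0,2) retry=(2,1)
9 | W1 LOAD | counter=9 r=(9,8) succ=(0,2) retry=(2,1)
10 | W1 CAS | counter=10 r=(9,8) succ=(1,2) retry=(2,1)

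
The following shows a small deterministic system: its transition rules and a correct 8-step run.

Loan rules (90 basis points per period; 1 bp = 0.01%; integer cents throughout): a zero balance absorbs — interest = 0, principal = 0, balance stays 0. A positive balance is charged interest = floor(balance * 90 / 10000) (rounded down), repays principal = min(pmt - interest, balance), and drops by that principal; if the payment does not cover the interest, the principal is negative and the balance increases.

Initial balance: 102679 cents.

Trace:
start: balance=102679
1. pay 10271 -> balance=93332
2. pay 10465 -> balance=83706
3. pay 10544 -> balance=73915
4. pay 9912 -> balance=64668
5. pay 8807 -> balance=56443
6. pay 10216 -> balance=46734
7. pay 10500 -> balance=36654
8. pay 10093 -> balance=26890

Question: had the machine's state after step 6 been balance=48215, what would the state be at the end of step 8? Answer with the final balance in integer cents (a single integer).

state after step 6 := balance=48215
7. pay 10500 -> balance=38148
8. pay 10093 -> balance=28398

28398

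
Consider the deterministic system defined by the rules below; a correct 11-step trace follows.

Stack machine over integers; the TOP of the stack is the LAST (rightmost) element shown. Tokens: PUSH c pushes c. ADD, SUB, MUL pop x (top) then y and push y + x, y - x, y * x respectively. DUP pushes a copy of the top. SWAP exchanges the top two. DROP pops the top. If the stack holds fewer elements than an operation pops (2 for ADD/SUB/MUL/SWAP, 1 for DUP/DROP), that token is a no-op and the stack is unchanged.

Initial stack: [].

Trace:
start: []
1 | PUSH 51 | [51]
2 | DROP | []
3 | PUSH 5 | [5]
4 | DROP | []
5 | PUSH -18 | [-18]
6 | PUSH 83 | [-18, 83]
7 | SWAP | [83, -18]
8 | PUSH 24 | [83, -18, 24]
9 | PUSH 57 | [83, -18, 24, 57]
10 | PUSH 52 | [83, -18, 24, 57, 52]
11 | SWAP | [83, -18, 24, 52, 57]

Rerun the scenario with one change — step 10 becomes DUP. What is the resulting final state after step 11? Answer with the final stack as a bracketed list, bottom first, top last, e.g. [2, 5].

[83, -18, 24, 57, 57]

(re-executing from step 10 with the substitution; state before step 10: [83, -18, 24, 57])
10 | DUP | [83, -18, 24, 57, 57]
11 | SWAP | [83, -18, 24, 57, 57]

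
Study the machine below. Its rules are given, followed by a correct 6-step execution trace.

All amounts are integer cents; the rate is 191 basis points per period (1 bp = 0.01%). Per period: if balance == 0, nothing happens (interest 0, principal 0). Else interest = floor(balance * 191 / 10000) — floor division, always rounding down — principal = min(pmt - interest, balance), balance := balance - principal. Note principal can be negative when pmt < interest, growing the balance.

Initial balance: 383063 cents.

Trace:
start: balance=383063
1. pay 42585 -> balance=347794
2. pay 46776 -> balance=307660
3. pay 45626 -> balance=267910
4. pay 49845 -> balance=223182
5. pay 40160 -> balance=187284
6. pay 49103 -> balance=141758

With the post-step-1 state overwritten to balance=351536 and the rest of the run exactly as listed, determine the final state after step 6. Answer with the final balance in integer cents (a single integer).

145872

state after step 1 := balance=351536
2. pay 46776 -> balance=311474
3. pay 45626 -> balance=271797
4. pay 49845 -> balance=227143
5. pay 40160 -> balance=191321
6. pay 49103 -> balance=145872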